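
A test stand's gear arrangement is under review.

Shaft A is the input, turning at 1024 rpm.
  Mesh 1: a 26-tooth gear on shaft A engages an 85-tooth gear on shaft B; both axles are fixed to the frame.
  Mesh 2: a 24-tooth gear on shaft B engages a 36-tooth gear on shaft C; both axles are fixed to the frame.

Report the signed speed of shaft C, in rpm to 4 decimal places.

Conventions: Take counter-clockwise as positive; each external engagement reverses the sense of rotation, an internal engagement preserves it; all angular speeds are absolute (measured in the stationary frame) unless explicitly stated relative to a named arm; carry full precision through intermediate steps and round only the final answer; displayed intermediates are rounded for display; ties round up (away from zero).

+208.8157 rpm

class = fixed-axis compound train [2 meshes; 2 ratios multiply, 2 sense flips]
mesh 1 [26T→85T]: ω = 1024.0000×26/85 = 313.2235 rpm, sense flips to −
mesh 2 [24T→36T]: ω = 313.2235×24/36 = 208.8157 rpm, sense flips to +
signed output speed = +208.8157 rpm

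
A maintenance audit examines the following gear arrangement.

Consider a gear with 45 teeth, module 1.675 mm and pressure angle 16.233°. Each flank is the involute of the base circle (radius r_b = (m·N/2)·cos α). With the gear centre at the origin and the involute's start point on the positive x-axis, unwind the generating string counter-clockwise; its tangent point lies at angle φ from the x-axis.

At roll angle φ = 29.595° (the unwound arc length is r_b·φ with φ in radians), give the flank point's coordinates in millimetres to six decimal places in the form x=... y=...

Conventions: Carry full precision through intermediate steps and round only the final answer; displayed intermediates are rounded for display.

x=40.694915 y=1.618314

single-mesh involute tooth geometry (45T wheel at module 1.675)
pitch radius r_p = m·N/2 = 1.675·45/2 = 37.687500
base radius r_b = r_p·cos α = 37.687500·cos 16.233° = 36.185006
roll angle φ = 29.595° = 0.51653019 rad
x = r_b·(cos φ + φ·sin φ) = 40.694915
y = r_b·(sin φ − φ·cos φ) = 1.618314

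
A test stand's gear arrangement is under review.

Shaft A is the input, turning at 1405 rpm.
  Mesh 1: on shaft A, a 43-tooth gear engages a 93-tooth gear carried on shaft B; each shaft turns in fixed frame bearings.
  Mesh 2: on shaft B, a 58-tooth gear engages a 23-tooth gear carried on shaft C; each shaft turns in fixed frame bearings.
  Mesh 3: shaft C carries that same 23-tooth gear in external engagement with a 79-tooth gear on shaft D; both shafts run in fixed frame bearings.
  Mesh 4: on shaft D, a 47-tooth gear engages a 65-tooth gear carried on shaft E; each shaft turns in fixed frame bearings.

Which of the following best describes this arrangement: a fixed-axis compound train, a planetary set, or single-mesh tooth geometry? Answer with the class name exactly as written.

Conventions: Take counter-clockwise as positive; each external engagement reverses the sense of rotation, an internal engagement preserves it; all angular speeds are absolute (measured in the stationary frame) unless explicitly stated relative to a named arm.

class = fixed-axis compound train [4 meshes; 4 ratios multiply, 4 sense flips]
classification: fixed-axis compound train

fixed-axis compound train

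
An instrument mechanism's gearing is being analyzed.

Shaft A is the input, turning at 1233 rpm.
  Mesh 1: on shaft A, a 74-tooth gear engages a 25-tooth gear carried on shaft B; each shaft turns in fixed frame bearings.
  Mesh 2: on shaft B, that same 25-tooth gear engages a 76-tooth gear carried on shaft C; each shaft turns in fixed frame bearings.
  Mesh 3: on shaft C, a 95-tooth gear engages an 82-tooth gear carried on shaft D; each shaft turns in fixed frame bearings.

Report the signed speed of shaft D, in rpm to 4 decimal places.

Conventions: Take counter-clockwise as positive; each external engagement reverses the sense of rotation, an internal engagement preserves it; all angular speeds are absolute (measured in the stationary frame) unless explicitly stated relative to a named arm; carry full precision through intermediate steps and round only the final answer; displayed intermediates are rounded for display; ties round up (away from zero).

-1390.8841 rpm

recognized (4 fixed axles, 3 meshes): fixed-axis compound train
mesh 1 [74T→25T]: ω = 1233.0000×74/25 = 3649.6800 rpm, sense flips to −
mesh 2 [25T→76T]: ω = 3649.6800×25/76 = 1200.5526 rpm, sense flips to +
mesh 3 [95T→82T]: ω = 1200.5526×95/82 = 1390.8841 rpm, sense flips to −
signed output speed = -1390.8841 rpm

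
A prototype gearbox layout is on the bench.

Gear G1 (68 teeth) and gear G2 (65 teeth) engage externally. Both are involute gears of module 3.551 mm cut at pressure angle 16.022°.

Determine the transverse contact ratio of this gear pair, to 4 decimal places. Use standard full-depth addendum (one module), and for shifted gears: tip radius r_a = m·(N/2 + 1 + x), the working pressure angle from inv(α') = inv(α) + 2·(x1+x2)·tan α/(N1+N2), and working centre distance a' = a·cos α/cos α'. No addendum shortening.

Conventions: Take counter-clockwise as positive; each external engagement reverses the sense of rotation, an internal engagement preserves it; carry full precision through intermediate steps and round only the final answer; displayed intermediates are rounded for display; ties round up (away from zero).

2.0799

topology: single-mesh involute geometry — m = 3.551, 68T/65T pair
base radii: r_b1 = 116.044183, r_b2 = 110.924587
tip radii: r_a1 = 124.285000, r_a2 = 118.958500
no profile shift: α' = α, a' = a
action lengths: √(r_a1²−r_b1²) = 44.502908, √(r_a2²−r_b2²) = 42.975119
base pitch p_b = π·m·cos α = 10.722457
CR = (44.502908 + 42.975119 − 236.141500·sin 16.02200°)/10.722457 = 2.079883
contact ratio ≈ 2.0799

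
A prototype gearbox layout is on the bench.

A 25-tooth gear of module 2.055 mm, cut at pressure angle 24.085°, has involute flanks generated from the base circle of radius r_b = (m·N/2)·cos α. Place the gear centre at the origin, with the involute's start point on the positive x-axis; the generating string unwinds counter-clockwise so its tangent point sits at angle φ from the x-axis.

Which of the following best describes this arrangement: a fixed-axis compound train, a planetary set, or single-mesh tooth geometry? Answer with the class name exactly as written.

single-mesh tooth geometry

recognized (one wheel, involute flank): single-mesh tooth geometry, m = 2.055, N = 25
classification: single-mesh tooth geometry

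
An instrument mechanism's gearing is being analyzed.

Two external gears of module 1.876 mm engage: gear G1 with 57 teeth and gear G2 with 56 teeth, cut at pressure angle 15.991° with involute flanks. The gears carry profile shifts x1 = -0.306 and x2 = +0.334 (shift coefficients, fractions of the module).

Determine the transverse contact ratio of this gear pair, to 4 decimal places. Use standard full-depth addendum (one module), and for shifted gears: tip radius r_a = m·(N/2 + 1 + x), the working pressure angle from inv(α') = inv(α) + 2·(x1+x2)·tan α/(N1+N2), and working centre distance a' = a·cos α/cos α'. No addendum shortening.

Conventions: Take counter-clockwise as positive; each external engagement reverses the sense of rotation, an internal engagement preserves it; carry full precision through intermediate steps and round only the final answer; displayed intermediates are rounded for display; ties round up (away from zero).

topology: single-mesh involute geometry — m = 1.876, 57T/56T pair
base radii: r_b1 = 51.397132, r_b2 = 50.495428
tip radii: r_a1 = 54.767944, r_a2 = 55.030584
inv(α') = inv(15.991°) + 2·(-0.306+0.334)·tan α/(57+56) = 0.00762182  ⇒  α' = 16.08944°
a' = a·cos α / cos α' = 105.9940·cos 15.991°/cos 16.08944° = 106.046371
action lengths: √(r_a1²−r_b1²) = 18.917254, √(r_a2²−r_b2²) = 21.876401
base pitch p_b = π·m·cos α = 5.665574
CR = (18.917254 + 21.876401 − 106.046371·sin 16.08944°)/5.665574 = 2.012897
contact ratio ≈ 2.0129

2.0129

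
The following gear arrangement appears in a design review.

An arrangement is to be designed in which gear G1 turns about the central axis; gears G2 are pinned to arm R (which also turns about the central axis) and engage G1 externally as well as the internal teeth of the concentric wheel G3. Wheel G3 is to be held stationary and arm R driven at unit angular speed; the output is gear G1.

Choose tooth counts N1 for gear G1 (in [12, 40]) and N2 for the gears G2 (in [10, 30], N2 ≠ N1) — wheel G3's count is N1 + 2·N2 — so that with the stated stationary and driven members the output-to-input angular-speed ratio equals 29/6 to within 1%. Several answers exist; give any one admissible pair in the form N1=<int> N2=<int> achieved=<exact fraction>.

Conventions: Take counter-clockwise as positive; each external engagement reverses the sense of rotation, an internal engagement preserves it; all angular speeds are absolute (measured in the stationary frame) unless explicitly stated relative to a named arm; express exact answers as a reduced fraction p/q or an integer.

topology: planetary set — design target 29/6, arm = carrier (Willis)
Willis with ω_ring = 0: ω_sun/ω_arm = (N1+N3)/N1; set equal to 29/6  ⇒  N3/N1 = 29/6 − 1 = 23/6
N3 = N1 + 2·N2  ⇒  N2/N1 = (N3/N1 − 1)/2 = (23/6 − 1)/2 = 17/12
smallest multiple with N1 ≥ 12 and N2 ≥ 10: k = 1  ⇒  N1 = 1·12 = 12, N2 = 1·17 = 17 (N1 ≤ 40, N2 ≤ 30, N2 ≠ N1 ✓), N3 = 12 + 2·17 = 46
check: (N1+N3)/N1 with N1 = 12, N3 = 46 gives 29/6; |achieved − target| = 0 ≤ 29/600 ✓

N1=12 N2=17 achieved=29/6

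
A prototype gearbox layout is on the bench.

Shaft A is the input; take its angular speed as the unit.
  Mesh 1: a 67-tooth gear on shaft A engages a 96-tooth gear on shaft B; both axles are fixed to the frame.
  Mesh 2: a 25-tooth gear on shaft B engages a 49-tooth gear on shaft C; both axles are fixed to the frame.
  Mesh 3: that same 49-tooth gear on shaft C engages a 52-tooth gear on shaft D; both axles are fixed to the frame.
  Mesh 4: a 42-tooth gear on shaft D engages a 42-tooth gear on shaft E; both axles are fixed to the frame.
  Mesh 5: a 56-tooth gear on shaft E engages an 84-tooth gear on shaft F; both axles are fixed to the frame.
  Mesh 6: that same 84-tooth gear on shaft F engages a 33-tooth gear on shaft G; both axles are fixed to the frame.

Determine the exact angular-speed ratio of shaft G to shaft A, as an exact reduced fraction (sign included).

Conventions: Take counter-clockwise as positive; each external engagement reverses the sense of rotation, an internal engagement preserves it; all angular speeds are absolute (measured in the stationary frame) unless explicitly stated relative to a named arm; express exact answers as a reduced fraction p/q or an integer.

11725/20592

class = fixed-axis compound train [6 meshes; 6 ratios multiply, 6 sense flips]
mesh 1 [67T→96T]: running ratio 67/96, sense −
mesh 2 [25T→49T]: running ratio 1675/4704, sense +
mesh 3 [49T→52T]: running ratio 1675/4992, sense −
mesh 4 [42T→42T]: running ratio 1675/4992, sense +
mesh 5 [56T→84T]: running ratio 1675/7488, sense −
mesh 6 [84T→33T]: running ratio 11725/20592, sense +
ω_out/ω_in = 11725/20592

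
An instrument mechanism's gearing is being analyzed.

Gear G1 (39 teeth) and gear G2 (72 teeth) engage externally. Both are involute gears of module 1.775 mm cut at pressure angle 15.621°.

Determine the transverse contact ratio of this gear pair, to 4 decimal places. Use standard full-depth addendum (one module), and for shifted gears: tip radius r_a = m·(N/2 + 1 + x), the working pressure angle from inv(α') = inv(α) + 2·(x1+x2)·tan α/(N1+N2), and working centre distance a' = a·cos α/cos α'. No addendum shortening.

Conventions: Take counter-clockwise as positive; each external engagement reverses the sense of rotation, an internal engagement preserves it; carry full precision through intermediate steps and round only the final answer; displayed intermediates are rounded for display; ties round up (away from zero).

class = single-mesh tooth geometry [involute pair 39T × 72T, m = 1.775]
base radii: r_b1 = 33.334051, r_b2 = 61.539786
tip radii: r_a1 = 36.387500, r_a2 = 65.675000
no profile shift: α' = α, a' = a
action lengths: √(r_a1²−r_b1²) = 14.590793, √(r_a2²−r_b2²) = 22.936007
base pitch p_b = π·m·cos α = 5.370359
CR = (14.590793 + 22.936007 − 98.512500·sin 15.62100°)/5.370359 = 2.048291
contact ratio ≈ 2.0483

2.0483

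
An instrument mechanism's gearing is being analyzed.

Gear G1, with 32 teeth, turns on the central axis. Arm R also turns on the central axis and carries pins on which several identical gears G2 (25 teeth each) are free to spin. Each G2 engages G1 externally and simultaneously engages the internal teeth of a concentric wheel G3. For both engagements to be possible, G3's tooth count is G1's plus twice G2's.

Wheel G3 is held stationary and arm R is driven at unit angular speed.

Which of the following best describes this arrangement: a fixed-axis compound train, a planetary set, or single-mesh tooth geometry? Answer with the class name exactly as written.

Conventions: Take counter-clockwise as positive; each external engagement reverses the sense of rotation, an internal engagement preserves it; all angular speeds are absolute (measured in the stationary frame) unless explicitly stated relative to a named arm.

planetary set

recognized (axles ride arm R): planetary set, 32/25/82 teeth
classification: planetary set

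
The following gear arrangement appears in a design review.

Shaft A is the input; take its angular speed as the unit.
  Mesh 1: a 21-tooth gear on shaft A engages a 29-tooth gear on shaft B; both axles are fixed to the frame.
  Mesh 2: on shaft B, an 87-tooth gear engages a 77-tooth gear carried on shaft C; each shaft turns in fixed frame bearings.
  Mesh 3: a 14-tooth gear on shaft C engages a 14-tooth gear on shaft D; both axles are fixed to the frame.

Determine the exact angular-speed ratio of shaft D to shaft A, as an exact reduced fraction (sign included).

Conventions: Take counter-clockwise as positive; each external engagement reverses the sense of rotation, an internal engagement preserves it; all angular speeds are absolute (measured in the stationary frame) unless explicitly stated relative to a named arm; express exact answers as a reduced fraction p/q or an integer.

-9/11

class = fixed-axis compound train [3 meshes; 3 ratios multiply, 3 sense flips]
mesh 1 [21T→29T]: running ratio 21/29, sense −
mesh 2 [87T→77T]: running ratio 9/11, sense +
mesh 3 [14T→14T]: running ratio 9/11, sense −
ω_out/ω_in = -9/11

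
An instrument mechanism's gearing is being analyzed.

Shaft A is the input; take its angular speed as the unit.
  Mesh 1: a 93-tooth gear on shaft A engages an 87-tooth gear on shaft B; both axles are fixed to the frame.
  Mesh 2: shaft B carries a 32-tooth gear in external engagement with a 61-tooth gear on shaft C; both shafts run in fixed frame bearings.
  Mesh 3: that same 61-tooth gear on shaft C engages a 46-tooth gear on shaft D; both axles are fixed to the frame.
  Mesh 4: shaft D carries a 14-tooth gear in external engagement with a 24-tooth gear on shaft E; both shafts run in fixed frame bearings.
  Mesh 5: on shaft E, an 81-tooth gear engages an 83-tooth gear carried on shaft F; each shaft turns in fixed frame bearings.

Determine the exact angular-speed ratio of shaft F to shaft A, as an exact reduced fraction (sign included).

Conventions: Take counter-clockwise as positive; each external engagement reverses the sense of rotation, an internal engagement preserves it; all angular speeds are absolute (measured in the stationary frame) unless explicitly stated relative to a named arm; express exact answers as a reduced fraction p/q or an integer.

-23436/55361

class = fixed-axis compound train [5 meshes; 5 ratios multiply, 5 sense flips]
mesh 1 [93T→87T]: running ratio 31/29, sense −
mesh 2 [32T→61T]: running ratio 992/1769, sense +
mesh 3 [61T→46T]: running ratio 496/667, sense −
mesh 4 [14T→24T]: running ratio 868/2001, sense +
mesh 5 [81T→83T]: running ratio 23436/55361, sense −
ω_out/ω_in = -23436/55361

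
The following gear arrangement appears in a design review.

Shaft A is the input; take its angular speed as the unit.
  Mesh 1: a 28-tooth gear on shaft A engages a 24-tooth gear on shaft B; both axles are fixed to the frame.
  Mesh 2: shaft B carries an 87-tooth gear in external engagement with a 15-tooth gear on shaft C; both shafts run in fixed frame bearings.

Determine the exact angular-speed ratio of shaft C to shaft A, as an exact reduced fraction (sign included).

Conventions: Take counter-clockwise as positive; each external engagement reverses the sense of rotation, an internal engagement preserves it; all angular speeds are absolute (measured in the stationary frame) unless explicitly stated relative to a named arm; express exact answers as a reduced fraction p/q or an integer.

class = fixed-axis compound train [2 meshes; 2 ratios multiply, 2 sense flips]
mesh 1 [28T→24T]: running ratio 7/6, sense −
mesh 2 [87T→15T]: running ratio 203/30, sense +
ω_out/ω_in = 203/30

203/30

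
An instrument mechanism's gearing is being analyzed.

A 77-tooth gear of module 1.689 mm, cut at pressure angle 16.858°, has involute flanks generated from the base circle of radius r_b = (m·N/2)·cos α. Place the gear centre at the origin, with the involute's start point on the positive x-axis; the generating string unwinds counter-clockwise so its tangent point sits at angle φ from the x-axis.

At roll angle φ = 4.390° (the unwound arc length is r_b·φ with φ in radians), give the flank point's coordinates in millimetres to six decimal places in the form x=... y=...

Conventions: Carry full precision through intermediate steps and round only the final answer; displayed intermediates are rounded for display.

topology: single-mesh involute geometry — m = 1.689, N = 77
pitch radius r_p = m·N/2 = 1.689·77/2 = 65.026500
base radius r_b = r_p·cos α = 65.026500·cos 16.858° = 62.232079
roll angle φ = 4.390° = 0.07661995 rad
x = r_b·(cos φ + φ·sin φ) = 62.414481
y = r_b·(sin φ − φ·cos φ) = 0.009325

x=62.414481 y=0.009325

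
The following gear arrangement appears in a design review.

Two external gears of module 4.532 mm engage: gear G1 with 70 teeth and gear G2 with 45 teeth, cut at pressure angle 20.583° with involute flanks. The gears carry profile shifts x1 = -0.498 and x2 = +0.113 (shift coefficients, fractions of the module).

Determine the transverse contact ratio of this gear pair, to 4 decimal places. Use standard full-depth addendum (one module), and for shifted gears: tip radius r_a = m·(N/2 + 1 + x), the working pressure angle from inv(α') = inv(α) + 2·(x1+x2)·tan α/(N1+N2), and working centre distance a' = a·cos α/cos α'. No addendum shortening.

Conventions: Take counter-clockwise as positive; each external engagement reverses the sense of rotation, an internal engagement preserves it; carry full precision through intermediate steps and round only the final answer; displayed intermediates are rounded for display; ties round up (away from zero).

1.7942

class = single-mesh tooth geometry [involute pair 70T × 45T, m = 4.532]
base radii: r_b1 = 148.494316, r_b2 = 95.460632
tip radii: r_a1 = 160.895064, r_a2 = 107.014116
inv(α') = inv(20.583°) + 2·(-0.498+0.113)·tan α/(70+45) = 0.01378112  ⇒  α' = 19.50080°
a' = a·cos α / cos α' = 260.5900·cos 20.583°/cos 19.50080° = 258.800568
action lengths: √(r_a1²−r_b1²) = 61.940776, √(r_a2²−r_b2²) = 48.366195
base pitch p_b = π·m·cos α = 13.328819
CR = (61.940776 + 48.366195 − 258.800568·sin 19.50080°)/13.328819 = 1.794170
contact ratio ≈ 1.7942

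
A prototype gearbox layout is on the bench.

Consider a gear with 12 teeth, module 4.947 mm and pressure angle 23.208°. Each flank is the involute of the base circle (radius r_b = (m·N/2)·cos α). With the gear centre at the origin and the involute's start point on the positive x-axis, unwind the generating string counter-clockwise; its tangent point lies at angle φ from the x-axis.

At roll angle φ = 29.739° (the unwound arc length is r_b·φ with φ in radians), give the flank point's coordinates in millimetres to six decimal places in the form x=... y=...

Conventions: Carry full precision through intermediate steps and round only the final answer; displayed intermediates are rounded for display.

x=30.711042 y=1.237631

recognized (one wheel, involute flank): single-mesh tooth geometry, m = 4.947, N = 12
pitch radius r_p = m·N/2 = 4.947·12/2 = 29.682000
base radius r_b = r_p·cos α = 29.682000·cos 23.208° = 27.280142
roll angle φ = 29.739° = 0.51904347 rad
x = r_b·(cos φ + φ·sin φ) = 30.711042
y = r_b·(sin φ − φ·cos φ) = 1.237631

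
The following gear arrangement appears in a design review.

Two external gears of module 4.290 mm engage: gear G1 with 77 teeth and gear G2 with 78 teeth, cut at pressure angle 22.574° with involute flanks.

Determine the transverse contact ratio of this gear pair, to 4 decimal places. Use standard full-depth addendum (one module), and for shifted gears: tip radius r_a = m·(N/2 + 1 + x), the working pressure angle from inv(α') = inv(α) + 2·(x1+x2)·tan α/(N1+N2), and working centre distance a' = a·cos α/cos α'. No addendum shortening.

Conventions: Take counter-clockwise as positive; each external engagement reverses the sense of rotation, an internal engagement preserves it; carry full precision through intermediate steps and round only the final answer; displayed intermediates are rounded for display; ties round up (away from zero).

single-mesh involute tooth geometry (77T engaging 78T at module 4.290)
base radii: r_b1 = 152.510803, r_b2 = 154.491462
tip radii: r_a1 = 169.455000, r_a2 = 171.600000
no profile shift: α' = α, a' = a
action lengths: √(r_a1²−r_b1²) = 73.861033, √(r_a2²−r_b2²) = 74.692356
base pitch p_b = π·m·cos α = 12.444852
CR = (73.861033 + 74.692356 − 332.475000·sin 22.57400°)/12.444852 = 1.681346
contact ratio ≈ 1.6813

1.6813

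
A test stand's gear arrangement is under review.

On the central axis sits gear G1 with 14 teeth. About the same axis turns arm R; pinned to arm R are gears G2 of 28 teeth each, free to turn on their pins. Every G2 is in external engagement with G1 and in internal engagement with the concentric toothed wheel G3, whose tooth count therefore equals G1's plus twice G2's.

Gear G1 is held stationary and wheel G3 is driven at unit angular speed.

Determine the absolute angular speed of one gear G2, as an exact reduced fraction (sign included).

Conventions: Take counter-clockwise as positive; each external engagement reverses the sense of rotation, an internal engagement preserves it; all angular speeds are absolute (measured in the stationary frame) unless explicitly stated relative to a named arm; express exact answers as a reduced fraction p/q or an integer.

5/4

recognized (axles ride arm R): planetary set, 14/28/70 teeth
ring teeth: 14 + 2·28 = 70
14(ω_sun−ω_arm) = −70(ω_ring−ω_arm),  ω_sun = 0, ω_ring = 1
14(0−ω_arm) = −70(1−ω_arm)  ⇒  84·ω_arm = 70  ⇒  ω_arm = 5/6
sun–planet mesh: 14·(0−5/6) = −28·(ω_p−ω_arm)  ⇒  ω_p−ω_arm = 5/12
ω_p = 5/6 + 5/12 = 5/4
exact speed ratio = 5/4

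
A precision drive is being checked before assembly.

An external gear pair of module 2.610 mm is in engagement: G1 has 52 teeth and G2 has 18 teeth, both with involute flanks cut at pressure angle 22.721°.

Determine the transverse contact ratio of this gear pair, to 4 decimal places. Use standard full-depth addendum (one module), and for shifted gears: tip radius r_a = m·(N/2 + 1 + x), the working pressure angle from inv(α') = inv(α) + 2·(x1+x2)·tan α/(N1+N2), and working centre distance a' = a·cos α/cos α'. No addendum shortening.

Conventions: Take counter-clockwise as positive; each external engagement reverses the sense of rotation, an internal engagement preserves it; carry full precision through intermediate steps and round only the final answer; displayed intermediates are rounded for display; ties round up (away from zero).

1.5392

class = single-mesh tooth geometry [involute pair 52T × 18T, m = 2.610]
base radii: r_b1 = 62.593832, r_b2 = 21.667096
tip radii: r_a1 = 70.470000, r_a2 = 26.100000
no profile shift: α' = α, a' = a
action lengths: √(r_a1²−r_b1²) = 32.373339, √(r_a2²−r_b2²) = 14.551528
base pitch p_b = π·m·cos α = 7.563243
CR = (32.373339 + 14.551528 − 91.350000·sin 22.72100°)/7.563243 = 1.539216
contact ratio ≈ 1.5392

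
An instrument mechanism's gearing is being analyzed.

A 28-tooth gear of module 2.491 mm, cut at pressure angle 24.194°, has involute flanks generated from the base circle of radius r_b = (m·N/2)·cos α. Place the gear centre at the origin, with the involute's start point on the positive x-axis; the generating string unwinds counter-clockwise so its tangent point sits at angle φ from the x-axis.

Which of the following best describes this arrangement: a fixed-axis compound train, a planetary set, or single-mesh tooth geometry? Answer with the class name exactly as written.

topology: single-mesh involute geometry — m = 2.491, N = 28
classification: single-mesh tooth geometry

single-mesh tooth geometry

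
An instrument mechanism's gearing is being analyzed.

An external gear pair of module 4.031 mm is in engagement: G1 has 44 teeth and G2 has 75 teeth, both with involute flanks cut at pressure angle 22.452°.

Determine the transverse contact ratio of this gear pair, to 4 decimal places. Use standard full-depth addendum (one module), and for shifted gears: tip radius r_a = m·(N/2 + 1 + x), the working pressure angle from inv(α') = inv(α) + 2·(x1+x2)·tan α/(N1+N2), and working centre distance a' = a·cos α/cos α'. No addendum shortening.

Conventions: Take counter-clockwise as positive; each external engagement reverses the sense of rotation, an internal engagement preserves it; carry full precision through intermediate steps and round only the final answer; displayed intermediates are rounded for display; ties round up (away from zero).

topology: single-mesh involute geometry — m = 4.031, 44T/75T pair
base radii: r_b1 = 81.959887, r_b2 = 139.704353
tip radii: r_a1 = 92.713000, r_a2 = 155.193500
no profile shift: α' = α, a' = a
action lengths: √(r_a1²−r_b1²) = 43.339096, √(r_a2²−r_b2²) = 67.584882
base pitch p_b = π·m·cos α = 11.703845
CR = (43.339096 + 67.584882 − 239.844500·sin 22.45200°)/11.703845 = 1.651178
contact ratio ≈ 1.6512

1.6512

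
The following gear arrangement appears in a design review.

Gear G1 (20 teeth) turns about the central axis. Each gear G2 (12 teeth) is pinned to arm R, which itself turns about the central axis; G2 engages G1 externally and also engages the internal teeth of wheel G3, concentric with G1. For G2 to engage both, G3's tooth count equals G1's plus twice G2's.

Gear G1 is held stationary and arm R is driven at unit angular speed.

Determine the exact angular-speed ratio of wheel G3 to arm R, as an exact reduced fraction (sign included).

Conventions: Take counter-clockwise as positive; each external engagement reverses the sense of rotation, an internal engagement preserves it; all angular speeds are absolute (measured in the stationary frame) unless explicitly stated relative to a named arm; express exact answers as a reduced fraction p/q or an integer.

recognized (axles ride arm R): planetary set, 20/12/44 teeth
ring teeth: 20 + 2·12 = 44
20(ω_sun−ω_arm) = −44(ω_ring−ω_arm),  ω_sun = 0, ω_arm = 1
ω_ring = 1 − (20/44)(0−1) = 16/11
ω_out/ω_in = 16/11

16/11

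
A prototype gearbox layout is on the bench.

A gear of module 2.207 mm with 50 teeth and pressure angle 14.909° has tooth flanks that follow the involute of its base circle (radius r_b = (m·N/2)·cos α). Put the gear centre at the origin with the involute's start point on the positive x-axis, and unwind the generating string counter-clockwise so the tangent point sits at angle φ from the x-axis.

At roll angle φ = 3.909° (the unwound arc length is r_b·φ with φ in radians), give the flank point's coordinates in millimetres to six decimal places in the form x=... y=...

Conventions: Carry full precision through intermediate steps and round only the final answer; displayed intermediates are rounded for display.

recognized (one wheel, involute flank): single-mesh tooth geometry, m = 2.207, N = 50
pitch radius r_p = m·N/2 = 2.207·50/2 = 55.175000
base radius r_b = r_p·cos α = 55.175000·cos 14.909° = 53.317571
roll angle φ = 3.909° = 0.06822492 rad
x = r_b·(cos φ + φ·sin φ) = 53.441514
y = r_b·(sin φ − φ·cos φ) = 0.005641

x=53.441514 y=0.005641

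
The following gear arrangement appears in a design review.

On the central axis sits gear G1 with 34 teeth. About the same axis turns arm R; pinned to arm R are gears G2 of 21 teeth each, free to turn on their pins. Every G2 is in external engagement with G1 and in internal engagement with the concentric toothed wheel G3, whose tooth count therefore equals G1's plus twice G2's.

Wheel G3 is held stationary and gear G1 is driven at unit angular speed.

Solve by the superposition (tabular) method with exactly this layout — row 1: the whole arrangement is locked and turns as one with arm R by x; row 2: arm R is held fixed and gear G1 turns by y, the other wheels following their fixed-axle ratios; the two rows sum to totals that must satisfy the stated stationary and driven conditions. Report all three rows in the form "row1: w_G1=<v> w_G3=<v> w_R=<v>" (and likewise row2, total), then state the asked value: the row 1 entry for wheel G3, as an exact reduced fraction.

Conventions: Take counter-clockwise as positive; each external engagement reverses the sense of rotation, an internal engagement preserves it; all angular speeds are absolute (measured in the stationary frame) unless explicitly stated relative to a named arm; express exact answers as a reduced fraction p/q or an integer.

row1: w_G1=17/55 w_G3=17/55 w_R=17/55
row2: w_G1=38/55 w_G3=-17/55 w_R=0
total: w_G1=1 w_G3=0 w_R=17/55
asked value: 17/55

planetary set (34T centre, 21T on arm, 76T internal) — Willis relation
superposition row 1 [locked train]: every member turns x
row 2 (arm held, sun turns y): ω_ring = −(34/76)·y, ω_arm = 0
boundary: total ω_ring = x − (34/76)·y = 0 and total ω_sun = x + y = 1  ⇒  y = 38/55, x = 17/55
row 2 ring = −(34/76)·38/55 = -17/55
totals (row 1 + row 2): sun 17/55 + 38/55 = 1, ring 17/55 + (-17/55) = 0, arm 17/55 + 0 = 17/55
asked cell (row1, ring) = 17/55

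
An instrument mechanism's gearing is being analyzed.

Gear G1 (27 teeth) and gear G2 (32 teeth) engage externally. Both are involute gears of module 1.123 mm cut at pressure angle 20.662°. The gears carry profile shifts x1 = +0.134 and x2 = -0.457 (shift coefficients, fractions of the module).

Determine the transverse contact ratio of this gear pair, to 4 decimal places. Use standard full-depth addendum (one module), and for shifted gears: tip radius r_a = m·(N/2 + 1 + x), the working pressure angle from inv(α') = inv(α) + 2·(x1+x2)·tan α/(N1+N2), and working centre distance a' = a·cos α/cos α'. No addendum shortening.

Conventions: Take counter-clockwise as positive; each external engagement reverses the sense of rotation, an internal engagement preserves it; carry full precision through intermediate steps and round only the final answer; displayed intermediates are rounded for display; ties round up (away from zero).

1.7064

class = single-mesh tooth geometry [involute pair 27T × 32T, m = 1.123]
base radii: r_b1 = 14.185350, r_b2 = 16.812267
tip radii: r_a1 = 16.433982, r_a2 = 18.577789
inv(α') = inv(20.662°) + 2·(+0.134-0.457)·tan α/(27+32) = 0.01236180  ⇒  α' = 18.82761°
a' = a·cos α / cos α' = 33.1285·cos 20.662°/cos 18.82761° = 32.749940
action lengths: √(r_a1²−r_b1²) = 8.297687, √(r_a2²−r_b2²) = 7.904551
base pitch p_b = π·m·cos α = 3.301081
CR = (8.297687 + 7.904551 − 32.749940·sin 18.82761°)/3.301081 = 1.706446
contact ratio ≈ 1.7064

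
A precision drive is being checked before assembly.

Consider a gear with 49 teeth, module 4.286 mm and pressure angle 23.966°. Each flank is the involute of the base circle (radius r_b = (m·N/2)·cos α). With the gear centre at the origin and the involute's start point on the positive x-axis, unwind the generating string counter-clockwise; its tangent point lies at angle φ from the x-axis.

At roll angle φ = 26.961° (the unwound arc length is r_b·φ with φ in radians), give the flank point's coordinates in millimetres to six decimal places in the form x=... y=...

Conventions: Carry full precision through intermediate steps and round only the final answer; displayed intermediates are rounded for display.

topology: single-mesh involute geometry — m = 4.286, N = 49
pitch radius r_p = m·N/2 = 4.286·49/2 = 105.007000
base radius r_b = r_p·cos α = 105.007000·cos 23.966° = 95.953996
roll angle φ = 26.961° = 0.47055822 rad
x = r_b·(cos φ + φ·sin φ) = 105.996432
y = r_b·(sin φ − φ·cos φ) = 3.259379

x=105.996432 y=3.259379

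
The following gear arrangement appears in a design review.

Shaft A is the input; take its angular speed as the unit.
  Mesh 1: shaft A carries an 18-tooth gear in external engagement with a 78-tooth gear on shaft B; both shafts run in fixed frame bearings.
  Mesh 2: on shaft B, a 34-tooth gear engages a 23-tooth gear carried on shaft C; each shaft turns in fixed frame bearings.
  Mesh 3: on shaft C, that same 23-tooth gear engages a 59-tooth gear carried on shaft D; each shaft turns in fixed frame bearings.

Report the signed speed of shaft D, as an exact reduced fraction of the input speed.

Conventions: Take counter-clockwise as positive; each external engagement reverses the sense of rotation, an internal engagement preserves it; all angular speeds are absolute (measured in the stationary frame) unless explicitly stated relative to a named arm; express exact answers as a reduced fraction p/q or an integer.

3-mesh fixed-axis compound train (all bearings frame-fixed)
mesh 1 [18T→78T]: |ω|/ω_in = 1×18/78 = 3/13, sense flips to −
mesh 2 [34T→23T]: |ω|/ω_in = (3/13)×34/23 = 102/299, sense flips to +
mesh 3 [23T→59T]: |ω|/ω_in = (102/299)×23/59 = 102/767, sense flips to −
signed output speed (× input speed) = -102/767

-102/767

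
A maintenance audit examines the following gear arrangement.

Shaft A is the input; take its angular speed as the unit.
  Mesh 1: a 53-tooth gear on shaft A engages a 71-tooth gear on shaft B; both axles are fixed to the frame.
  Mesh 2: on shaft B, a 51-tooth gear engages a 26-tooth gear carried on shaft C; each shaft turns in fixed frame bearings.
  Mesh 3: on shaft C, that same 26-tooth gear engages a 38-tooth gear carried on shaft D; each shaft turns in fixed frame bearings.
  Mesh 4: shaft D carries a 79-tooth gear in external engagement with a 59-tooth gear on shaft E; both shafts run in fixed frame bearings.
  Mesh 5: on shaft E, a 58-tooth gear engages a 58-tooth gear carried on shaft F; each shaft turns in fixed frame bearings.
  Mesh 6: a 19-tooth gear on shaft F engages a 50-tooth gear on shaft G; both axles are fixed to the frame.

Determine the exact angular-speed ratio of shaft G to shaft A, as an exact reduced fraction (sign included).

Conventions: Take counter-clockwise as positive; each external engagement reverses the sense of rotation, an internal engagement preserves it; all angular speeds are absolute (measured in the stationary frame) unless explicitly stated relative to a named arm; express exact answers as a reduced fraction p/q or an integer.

213537/418900

class = fixed-axis compound train [6 meshes; 6 ratios multiply, 6 sense flips]
mesh 1 [53T→71T]: running ratio 53/71, sense −
mesh 2 [51T→26T]: running ratio 2703/1846, sense +
mesh 3 [26T→38T]: running ratio 2703/2698, sense −
mesh 4 [79T→59T]: running ratio 213537/159182, sense +
mesh 5 [58T→58T]: running ratio 213537/159182, sense −
mesh 6 [19T→50T]: running ratio 213537/418900, sense +
ω_out/ω_in = 213537/418900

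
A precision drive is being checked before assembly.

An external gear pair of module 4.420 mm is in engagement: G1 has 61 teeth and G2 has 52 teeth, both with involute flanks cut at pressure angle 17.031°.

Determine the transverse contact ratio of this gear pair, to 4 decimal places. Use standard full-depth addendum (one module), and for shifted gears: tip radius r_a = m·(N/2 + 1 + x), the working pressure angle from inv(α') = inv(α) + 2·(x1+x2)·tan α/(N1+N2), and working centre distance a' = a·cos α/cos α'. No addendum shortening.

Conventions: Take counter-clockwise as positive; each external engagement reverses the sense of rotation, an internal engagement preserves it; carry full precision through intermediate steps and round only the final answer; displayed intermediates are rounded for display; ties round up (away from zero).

1.9625

class = single-mesh tooth geometry [involute pair 61T × 52T, m = 4.420]
base radii: r_b1 = 128.898100, r_b2 = 109.880347
tip radii: r_a1 = 139.230000, r_a2 = 119.340000
no profile shift: α' = α, a' = a
action lengths: √(r_a1²−r_b1²) = 52.633380, √(r_a2²−r_b2²) = 46.565490
base pitch p_b = π·m·cos α = 13.276896
CR = (52.633380 + 46.565490 − 249.730000·sin 17.03100°)/13.276896 = 1.962483
contact ratio ≈ 1.9625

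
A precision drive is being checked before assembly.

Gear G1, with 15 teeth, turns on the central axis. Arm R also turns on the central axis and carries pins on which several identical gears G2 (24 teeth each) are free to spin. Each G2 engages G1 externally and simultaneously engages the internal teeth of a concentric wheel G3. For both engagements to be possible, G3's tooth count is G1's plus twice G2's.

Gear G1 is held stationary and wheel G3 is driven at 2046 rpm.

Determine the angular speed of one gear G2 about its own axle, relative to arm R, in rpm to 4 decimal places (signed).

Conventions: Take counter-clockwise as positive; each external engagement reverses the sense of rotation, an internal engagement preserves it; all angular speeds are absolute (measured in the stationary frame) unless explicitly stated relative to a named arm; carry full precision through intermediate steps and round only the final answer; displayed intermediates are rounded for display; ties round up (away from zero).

topology: planetary set — G1 15T / G2 24T / G3 63T, arm = carrier (Willis)
normalise by the input: solve with ω_ring = 1, then scale by 2046 rpm
ring teeth: 15 + 2·24 = 63
15(ω_sun−ω_arm) = −63(ω_ring−ω_arm),  ω_sun = 0, ω_ring = 1
15(0−ω_arm) = −63(1−ω_arm)  ⇒  78·ω_arm = 63  ⇒  ω_arm = 21/26
sun–planet mesh: 15·(0−21/26) = −24·(ω_p−ω_arm)  ⇒  ω_p−ω_arm = 105/208
scale: ω_p−ω_arm = 105/208 × 2046 rpm = +1032.8365 rpm

+1032.8365 rpm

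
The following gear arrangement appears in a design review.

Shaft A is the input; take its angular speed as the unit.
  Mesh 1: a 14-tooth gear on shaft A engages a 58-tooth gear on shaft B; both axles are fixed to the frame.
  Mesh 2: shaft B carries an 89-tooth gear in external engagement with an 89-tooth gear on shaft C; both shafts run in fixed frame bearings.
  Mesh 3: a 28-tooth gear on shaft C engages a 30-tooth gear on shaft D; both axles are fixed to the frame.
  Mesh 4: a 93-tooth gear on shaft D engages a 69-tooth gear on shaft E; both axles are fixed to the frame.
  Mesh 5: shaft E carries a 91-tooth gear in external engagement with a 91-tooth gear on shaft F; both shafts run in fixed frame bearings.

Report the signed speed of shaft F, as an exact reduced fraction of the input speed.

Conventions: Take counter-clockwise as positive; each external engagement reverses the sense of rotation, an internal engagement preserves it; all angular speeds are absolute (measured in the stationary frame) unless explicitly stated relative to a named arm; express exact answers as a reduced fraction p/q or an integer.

-3038/10005

5-mesh fixed-axis compound train (all bearings frame-fixed)
mesh 1 [14T→58T]: |ω|/ω_in = 1×14/58 = 7/29, sense flips to −
mesh 2 [89T→89T]: |ω|/ω_in = (7/29)×89/89 = 7/29, sense flips to +
mesh 3 [28T→30T]: |ω|/ω_in = (7/29)×28/30 = 98/435, sense flips to −
mesh 4 [93T→69T]: |ω|/ω_in = (98/435)×93/69 = 3038/10005, sense flips to +
mesh 5 [91T→91T]: |ω|/ω_in = (3038/10005)×91/91 = 3038/10005, sense flips to −
signed output speed (× input speed) = -3038/10005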